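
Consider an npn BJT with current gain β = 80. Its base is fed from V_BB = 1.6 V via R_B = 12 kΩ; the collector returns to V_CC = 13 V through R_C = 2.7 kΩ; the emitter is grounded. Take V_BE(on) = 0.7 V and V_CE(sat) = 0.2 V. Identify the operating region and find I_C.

saturation; I_C ≈ 4.7 mA

Assume active: I_B = (1.6 − 0.7)/12 = 0.075 mA, giving I_C = β·I_B = 6 mA.
But then V_CE = 13 − 6×2.7 = -3.2 V < V_CE(sat) = 0.2 V — impossible in the active region.
So the transistor is saturated. With V_CE = 0.2 V, I_C = (V_CC − 0.2)/R_C = 12.8/2.7 = 4.74 mA.
Check: β·I_B = 6 mA > I_C = 4.74 mA, confirming saturation.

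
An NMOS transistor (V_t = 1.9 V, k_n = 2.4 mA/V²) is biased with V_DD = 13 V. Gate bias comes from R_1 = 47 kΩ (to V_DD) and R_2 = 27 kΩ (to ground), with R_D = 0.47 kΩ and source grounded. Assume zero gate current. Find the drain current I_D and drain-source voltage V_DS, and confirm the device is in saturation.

I_D ≈ 9.7 mA, V_DS ≈ 8.4 V

V_G = V_DD·R_2/(R_1+R_2) = 13×27/74 = 4.74 V. With the source grounded, V_GS = V_G = 4.74 V.
Assume saturation: I_D = (k_n/2)(V_GS − V_t)² = (2.4/2)×(4.74 − 1.9)² = 1.2×2.84² = 9.7 mA.
V_DS = V_DD − I_D·R_D = 13 − 9.7×0.47 = 8.44 V.
Saturation requires V_DS ≥ V_GS − V_t = 2.84 V; 8.44 ≥ 2.84 ✓.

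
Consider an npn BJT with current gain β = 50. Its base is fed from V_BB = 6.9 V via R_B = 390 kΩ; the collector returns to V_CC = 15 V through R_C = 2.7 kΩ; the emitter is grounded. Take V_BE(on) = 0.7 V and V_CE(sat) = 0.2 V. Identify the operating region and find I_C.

Assume active. Base-emitter loop: I_B = (V_BB − V_BE)/R_B = (6.9 − 0.7)/390 = 0.0159 mA.
I_C = β·I_B = 50×0.0159 = 0.795 mA.
V_CE = V_CC − I_C·R_C = 15 − 0.795×2.7 = 12.9 V > V_CE(sat), so the active-region assumption holds.

active; I_C ≈ 0.79 mA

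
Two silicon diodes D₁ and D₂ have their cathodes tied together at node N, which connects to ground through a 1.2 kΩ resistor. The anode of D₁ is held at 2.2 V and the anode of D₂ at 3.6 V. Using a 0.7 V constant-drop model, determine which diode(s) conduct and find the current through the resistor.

Only D₂ conducts; I_R ≈ 2.4 mA

Assume both conduct. Then node N would need to be at both 2.2−0.7 = 1.5 V and 3.6−0.7 = 2.9 V, which is impossible.
Assume only D₂ conducts: V_N = 3.6 − 0.7 = 2.9 V, so I_R = 2.9/1.2 = 2.42 mA.
Check D₁: its anode-to-cathode voltage is 2.2 − 2.9 = -0.7 V < 0.7 V, so it is off. The assumption is consistent.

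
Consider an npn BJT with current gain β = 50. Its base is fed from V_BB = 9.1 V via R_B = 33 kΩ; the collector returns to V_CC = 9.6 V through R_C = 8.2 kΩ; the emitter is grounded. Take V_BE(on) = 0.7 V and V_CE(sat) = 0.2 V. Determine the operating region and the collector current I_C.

saturation; I_C ≈ 1.1 mA

Assume active: I_B = (9.1 − 0.7)/33 = 0.255 mA, giving I_C = β·I_B = 12.7 mA.
But then V_CE = 9.6 − 12.7×8.2 = -94.8 V < V_CE(sat) = 0.2 V — impossible in the active region.
So the transistor is saturated. With V_CE = 0.2 V, I_C = (V_CC − 0.2)/R_C = 9.4/8.2 = 1.15 mA.
Check: β·I_B = 12.7 mA > I_C = 1.15 mA, confirming saturation.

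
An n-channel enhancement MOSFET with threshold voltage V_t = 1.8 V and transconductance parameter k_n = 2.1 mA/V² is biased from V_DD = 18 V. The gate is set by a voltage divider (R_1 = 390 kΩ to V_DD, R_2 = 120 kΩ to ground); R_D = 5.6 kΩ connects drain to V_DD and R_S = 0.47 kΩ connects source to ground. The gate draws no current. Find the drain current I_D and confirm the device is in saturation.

I_D ≈ 2.1 mA

V_G = V_DD·R_2/(R_1+R_2) = 18×120/510 = 4.24 V.
Assume saturation: I_D = (k_n/2)(V_GS − V_t)² with V_GS = V_G − I_D·R_S = 4.24 − 0.47·I_D.
Substituting gives 0.232·I_D² − 3.4·I_D + 6.23 = 0, with roots I_D = 2.14 or 12.5 mA.
The root I_D = 12.5 mA gives V_GS = -1.65 V ≤ V_t, so take I_D = 2.14 mA.
Then V_GS = 3.23 V and V_DS = V_DD − I_D(R_D+R_S) = 18 − 2.14×6.07 = 5 V.
Saturation requires V_DS ≥ V_GS − V_t = 1.43 V; 5 ≥ 1.43 ✓.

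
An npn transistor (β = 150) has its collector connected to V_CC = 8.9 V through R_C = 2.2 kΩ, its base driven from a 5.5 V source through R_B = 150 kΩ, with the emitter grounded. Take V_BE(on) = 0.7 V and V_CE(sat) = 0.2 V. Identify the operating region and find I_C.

saturation; I_C ≈ 4 mA

Assume active: I_B = (5.5 − 0.7)/150 = 0.032 mA, giving I_C = β·I_B = 4.8 mA.
But then V_CE = 8.9 − 4.8×2.2 = -1.66 V < V_CE(sat) = 0.2 V — impossible in the active region.
So the transistor is saturated. With V_CE = 0.2 V, I_C = (V_CC − 0.2)/R_C = 8.7/2.2 = 3.95 mA.
Check: β·I_B = 4.8 mA > I_C = 3.95 mA, confirming saturation.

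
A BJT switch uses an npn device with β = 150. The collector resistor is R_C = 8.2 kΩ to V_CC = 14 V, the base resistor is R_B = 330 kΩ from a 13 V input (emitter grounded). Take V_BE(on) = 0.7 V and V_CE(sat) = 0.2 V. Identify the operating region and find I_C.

saturation; I_C ≈ 1.7 mA

Assume active: I_B = (13 − 0.7)/330 = 0.0373 mA, giving I_C = β·I_B = 5.59 mA.
But then V_CE = 14 − 5.59×8.2 = -31.8 V < V_CE(sat) = 0.2 V — impossible in the active region.
So the transistor is saturated. With V_CE = 0.2 V, I_C = (V_CC − 0.2)/R_C = 13.8/8.2 = 1.68 mA.
Check: β·I_B = 5.59 mA > I_C = 1.68 mA, confirming saturation.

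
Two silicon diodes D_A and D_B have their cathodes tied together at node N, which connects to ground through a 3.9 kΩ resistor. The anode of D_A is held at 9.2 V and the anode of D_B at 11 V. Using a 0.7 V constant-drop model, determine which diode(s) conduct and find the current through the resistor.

Assume both conduct. Then node N would need to be at both 9.2−0.7 = 8.5 V and 11−0.7 = 10.3 V, which is impossible.
Assume only D_B conducts: V_N = 11 − 0.7 = 10.3 V, so I_R = 10.3/3.9 = 2.64 mA.
Check D_A: its anode-to-cathode voltage is 9.2 − 10.3 = -1.1 V < 0.7 V, so it is off. The assumption is consistent.

Only D_B conducts; I_R ≈ 2.6 mA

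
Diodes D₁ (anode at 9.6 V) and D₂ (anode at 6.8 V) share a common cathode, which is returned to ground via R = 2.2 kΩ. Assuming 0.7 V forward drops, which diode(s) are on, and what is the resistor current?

Only D₁ conducts; I_R ≈ 4 mA

Assume both conduct. Then node N would need to be at both 9.6−0.7 = 8.9 V and 6.8−0.7 = 6.1 V, which is impossible.
Assume only D₁ conducts: V_N = 9.6 − 0.7 = 8.9 V, so I_R = 8.9/2.2 = 4.05 mA.
Check D₂: its anode-to-cathode voltage is 6.8 − 8.9 = -2.1 V < 0.7 V, so it is off. The assumption is consistent.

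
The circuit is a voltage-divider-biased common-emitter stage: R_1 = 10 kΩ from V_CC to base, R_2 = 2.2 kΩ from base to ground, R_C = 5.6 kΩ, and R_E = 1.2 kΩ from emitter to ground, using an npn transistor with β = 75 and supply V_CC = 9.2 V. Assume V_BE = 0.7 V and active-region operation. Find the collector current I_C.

I_C ≈ 0.77 mA

Thevenize the base divider: V_Th = V_CC·R_2/(R_1+R_2) = 9.2×2.2/12.2 = 1.66 V, R_Th = R_1‖R_2 = 1.8 kΩ.
Base-emitter loop: V_Th = I_B·R_Th + V_BE + (β+1)I_B·R_E, so I_B = (1.66 − 0.7) / (1.8 + 76×1.2) = 0.0103 mA.
I_C = β·I_B = 75×0.0103 = 0.773 mA, and I_E = (β+1)I_B = 0.784 mA.
V_CE = V_CC − I_C·R_C − I_E·R_E = 9.2 − 0.773×5.6 − 0.784×1.2 = 3.93 V.
V_CE = 3.93 V > 0.2 V confirms active-region operation.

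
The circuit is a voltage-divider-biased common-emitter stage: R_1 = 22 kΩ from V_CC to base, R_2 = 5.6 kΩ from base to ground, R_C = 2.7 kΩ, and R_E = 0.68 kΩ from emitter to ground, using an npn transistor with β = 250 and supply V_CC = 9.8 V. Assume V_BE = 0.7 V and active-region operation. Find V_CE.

Thevenize the base divider: V_Th = V_CC·R_2/(R_1+R_2) = 9.8×5.6/27.6 = 1.99 V, R_Th = R_1‖R_2 = 4.46 kΩ.
Base-emitter loop: V_Th = I_B·R_Th + V_BE + (β+1)I_B·R_E, so I_B = (1.99 − 0.7) / (4.46 + 251×0.68) = 0.00736 mA.
I_C = β·I_B = 250×0.00736 = 1.84 mA, and I_E = (β+1)I_B = 1.85 mA.
V_CE = V_CC − I_C·R_C − I_E·R_E = 9.8 − 1.84×2.7 − 1.85×0.68 = 3.58 V.
V_CE = 3.58 V > 0.2 V confirms active-region operation.

V_CE ≈ 3.6 V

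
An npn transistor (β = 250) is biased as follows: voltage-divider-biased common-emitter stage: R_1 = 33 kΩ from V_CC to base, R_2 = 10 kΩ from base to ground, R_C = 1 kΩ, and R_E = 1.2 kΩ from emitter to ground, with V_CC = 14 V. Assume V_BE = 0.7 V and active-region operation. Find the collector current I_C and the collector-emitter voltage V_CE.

Thevenize the base divider: V_Th = V_CC·R_2/(R_1+R_2) = 14×10/43 = 3.26 V, R_Th = R_1‖R_2 = 7.67 kΩ.
Base-emitter loop: V_Th = I_B·R_Th + V_BE + (β+1)I_B·R_E, so I_B = (3.26 − 0.7) / (7.67 + 251×1.2) = 0.00827 mA.
I_C = β·I_B = 250×0.00827 = 2.07 mA, and I_E = (β+1)I_B = 2.08 mA.
V_CE = V_CC − I_C·R_C − I_E·R_E = 14 − 2.07×1 − 2.08×1.2 = 9.44 V.
V_CE = 9.44 V > 0.2 V confirms active-region operation.

I_C ≈ 2.1 mA, V_CE ≈ 9.4 V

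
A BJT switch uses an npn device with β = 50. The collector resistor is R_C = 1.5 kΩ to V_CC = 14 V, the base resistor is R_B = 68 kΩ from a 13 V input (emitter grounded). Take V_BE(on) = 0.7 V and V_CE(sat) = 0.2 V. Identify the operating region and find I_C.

Assume active. Base-emitter loop: I_B = (V_BB − V_BE)/R_B = (13 − 0.7)/68 = 0.181 mA.
I_C = β·I_B = 50×0.181 = 9.04 mA.
V_CE = V_CC − I_C·R_C = 14 − 9.04×1.5 = 0.434 V > V_CE(sat), so the active-region assumption holds.

active; I_C ≈ 9 mA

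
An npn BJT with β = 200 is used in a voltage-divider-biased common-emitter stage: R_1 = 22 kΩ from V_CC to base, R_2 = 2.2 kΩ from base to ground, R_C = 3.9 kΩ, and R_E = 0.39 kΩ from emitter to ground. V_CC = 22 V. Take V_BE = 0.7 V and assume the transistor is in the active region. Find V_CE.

V_CE ≈ 8.1 V

Thevenize the base divider: V_Th = V_CC·R_2/(R_1+R_2) = 22×2.2/24.2 = 2 V, R_Th = R_1‖R_2 = 2 kΩ.
Base-emitter loop: V_Th = I_B·R_Th + V_BE + (β+1)I_B·R_E, so I_B = (2 − 0.7) / (2 + 201×0.39) = 0.0162 mA.
I_C = β·I_B = 200×0.0162 = 3.23 mA, and I_E = (β+1)I_B = 3.25 mA.
V_CE = V_CC − I_C·R_C − I_E·R_E = 22 − 3.23×3.9 − 3.25×0.39 = 8.12 V.
V_CE = 8.12 V > 0.2 V confirms active-region operation.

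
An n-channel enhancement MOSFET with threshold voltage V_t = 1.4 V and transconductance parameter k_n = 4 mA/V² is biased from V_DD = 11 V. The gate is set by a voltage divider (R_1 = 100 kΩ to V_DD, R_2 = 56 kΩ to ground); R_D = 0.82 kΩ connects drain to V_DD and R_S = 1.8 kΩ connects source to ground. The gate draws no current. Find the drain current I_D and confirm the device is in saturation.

I_D ≈ 1 mA

V_G = V_DD·R_2/(R_1+R_2) = 11×56/156 = 3.95 V.
Assume saturation: I_D = (k_n/2)(V_GS − V_t)² with V_GS = V_G − I_D·R_S = 3.95 − 1.8·I_D.
Substituting gives 6.48·I_D² − 19.4·I_D + 13 = 0, with roots I_D = 1.02 or 1.97 mA.
The root I_D = 1.97 mA gives V_GS = 0.408 V ≤ V_t, so take I_D = 1.02 mA.
Then V_GS = 2.11 V and V_DS = V_DD − I_D(R_D+R_S) = 11 − 1.02×2.62 = 8.33 V.
Saturation requires V_DS ≥ V_GS − V_t = 0.714 V; 8.33 ≥ 0.714 ✓.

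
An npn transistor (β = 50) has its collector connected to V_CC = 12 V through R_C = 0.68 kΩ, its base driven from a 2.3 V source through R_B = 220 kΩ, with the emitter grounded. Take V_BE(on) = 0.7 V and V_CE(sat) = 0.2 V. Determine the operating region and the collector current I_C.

Assume active. Base-emitter loop: I_B = (V_BB − V_BE)/R_B = (2.3 − 0.7)/220 = 0.00727 mA.
I_C = β·I_B = 50×0.00727 = 0.364 mA.
V_CE = V_CC − I_C·R_C = 12 − 0.364×0.68 = 11.8 V > V_CE(sat), so the active-region assumption holds.

active; I_C ≈ 0.36 mA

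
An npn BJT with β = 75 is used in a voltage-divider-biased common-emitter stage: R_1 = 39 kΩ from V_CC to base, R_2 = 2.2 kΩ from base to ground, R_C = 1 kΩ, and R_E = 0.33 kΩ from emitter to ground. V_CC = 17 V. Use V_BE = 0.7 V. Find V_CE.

Thevenize the base divider: V_Th = V_CC·R_2/(R_1+R_2) = 17×2.2/41.2 = 0.908 V, R_Th = R_1‖R_2 = 2.08 kΩ.
Base-emitter loop: V_Th = I_B·R_Th + V_BE + (β+1)I_B·R_E, so I_B = (0.908 − 0.7) / (2.08 + 76×0.33) = 0.00765 mA.
I_C = β·I_B = 75×0.00765 = 0.574 mA, and I_E = (β+1)I_B = 0.581 mA.
V_CE = V_CC − I_C·R_C − I_E·R_E = 17 − 0.574×1 − 0.581×0.33 = 16.2 V.
V_CE = 16.2 V > 0.2 V confirms active-region operation.

V_CE ≈ 16 V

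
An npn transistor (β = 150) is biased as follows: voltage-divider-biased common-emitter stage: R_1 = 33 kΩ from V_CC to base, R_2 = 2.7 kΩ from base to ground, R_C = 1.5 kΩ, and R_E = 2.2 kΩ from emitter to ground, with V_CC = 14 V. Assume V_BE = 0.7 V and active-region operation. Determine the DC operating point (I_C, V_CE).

Thevenize the base divider: V_Th = V_CC·R_2/(R_1+R_2) = 14×2.7/35.7 = 1.06 V, R_Th = R_1‖R_2 = 2.5 kΩ.
Base-emitter loop: V_Th = I_B·R_Th + V_BE + (β+1)I_B·R_E, so I_B = (1.06 − 0.7) / (2.5 + 151×2.2) = 0.00107 mA.
I_C = β·I_B = 150×0.00107 = 0.161 mA, and I_E = (β+1)I_B = 0.162 mA.
V_CE = V_CC − I_C·R_C − I_E·R_E = 14 − 0.161×1.5 − 0.162×2.2 = 13.4 V.
V_CE = 13.4 V > 0.2 V confirms active-region operation.

I_C ≈ 0.16 mA, V_CE ≈ 13 V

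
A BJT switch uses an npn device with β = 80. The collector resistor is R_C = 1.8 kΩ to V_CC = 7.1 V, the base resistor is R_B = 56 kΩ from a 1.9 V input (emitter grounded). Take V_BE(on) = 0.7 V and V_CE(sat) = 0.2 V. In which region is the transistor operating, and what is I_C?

active; I_C ≈ 1.7 mA

Assume active. Base-emitter loop: I_B = (V_BB − V_BE)/R_B = (1.9 − 0.7)/56 = 0.0214 mA.
I_C = β·I_B = 80×0.0214 = 1.71 mA.
V_CE = V_CC − I_C·R_C = 7.1 − 1.71×1.8 = 4.01 V > V_CE(sat), so the active-region assumption holds.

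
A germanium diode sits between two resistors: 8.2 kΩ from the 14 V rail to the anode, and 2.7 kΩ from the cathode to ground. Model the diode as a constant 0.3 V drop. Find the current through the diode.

The two resistors are in series with the diode, so KVL gives 14 = I·8.2 + 0.3 + I·2.7.
I = (14 − 0.3) / (8.2 + 2.7) kΩ = 13.7 / 10.9 = 1.26 mA.

I ≈ 1.3 mA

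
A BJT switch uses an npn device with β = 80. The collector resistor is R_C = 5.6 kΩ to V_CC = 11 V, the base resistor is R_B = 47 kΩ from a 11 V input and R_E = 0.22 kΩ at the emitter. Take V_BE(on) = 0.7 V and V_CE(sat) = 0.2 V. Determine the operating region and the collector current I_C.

saturation; I_C ≈ 1.8 mA

Assume active: I_B = (11 − 0.7)/(47 + 81×0.22) = 0.159 mA, I_C = β·I_B = 12.7 mA.
Then V_CE = 11 − 12.7×5.6 − 12.9×0.22 = -63 V < 0.2 V — the active assumption fails.
Re-solve with V_CE = 0.2 V. KCL at the emitter: V_E/R_E = (V_BB−0.7−V_E)/R_B + (V_CC−0.2−V_E)/R_C, giving V_E = 0.453 V.
I_C = (V_CC − 0.2 − V_E)/R_C = (10.8 − 0.453)/5.6 = 1.85 mA.
Check: I_B = (10.3 − 0.453)/47 = 0.21 mA, and β·I_B = 16.8 mA > I_C, confirming saturation.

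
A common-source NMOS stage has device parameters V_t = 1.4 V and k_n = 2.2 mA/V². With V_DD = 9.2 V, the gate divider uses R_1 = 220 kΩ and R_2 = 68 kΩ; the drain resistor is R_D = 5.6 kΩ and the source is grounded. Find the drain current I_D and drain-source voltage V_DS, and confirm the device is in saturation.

I_D ≈ 0.66 mA, V_DS ≈ 5.5 V

V_G = V_DD·R_2/(R_1+R_2) = 9.2×68/288 = 2.17 V. With the source grounded, V_GS = V_G = 2.17 V.
Assume saturation: I_D = (k_n/2)(V_GS − V_t)² = (2.2/2)×(2.17 − 1.4)² = 1.1×0.772² = 0.656 mA.
V_DS = V_DD − I_D·R_D = 9.2 − 0.656×5.6 = 5.53 V.
Saturation requires V_DS ≥ V_GS − V_t = 0.772 V; 5.53 ≥ 0.772 ✓.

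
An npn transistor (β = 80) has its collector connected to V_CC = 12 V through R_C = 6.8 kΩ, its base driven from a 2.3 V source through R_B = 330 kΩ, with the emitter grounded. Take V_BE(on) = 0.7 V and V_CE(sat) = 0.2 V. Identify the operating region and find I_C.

active; I_C ≈ 0.39 mA

Assume active. Base-emitter loop: I_B = (V_BB − V_BE)/R_B = (2.3 − 0.7)/330 = 0.00485 mA.
I_C = β·I_B = 80×0.00485 = 0.388 mA.
V_CE = V_CC − I_C·R_C = 12 − 0.388×6.8 = 9.36 V > V_CE(sat), so the active-region assumption holds.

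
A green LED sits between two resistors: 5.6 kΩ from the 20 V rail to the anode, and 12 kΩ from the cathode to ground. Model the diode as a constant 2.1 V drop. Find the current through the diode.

The two resistors are in series with the diode, so KVL gives 20 = I·5.6 + 2.1 + I·12.
I = (20 − 2.1) / (5.6 + 12) kΩ = 17.9 / 17.6 = 1.02 mA.

I ≈ 1 mA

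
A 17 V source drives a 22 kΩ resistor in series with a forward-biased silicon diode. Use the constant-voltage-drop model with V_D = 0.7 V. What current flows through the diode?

I ≈ 0.74 mA

KVL around the loop: 17 = V_D + I·R = 0.7 + I × 22 kΩ.
So I = (17 − 0.7) / 22 kΩ = 16.3 / 22 = 0.741 mA.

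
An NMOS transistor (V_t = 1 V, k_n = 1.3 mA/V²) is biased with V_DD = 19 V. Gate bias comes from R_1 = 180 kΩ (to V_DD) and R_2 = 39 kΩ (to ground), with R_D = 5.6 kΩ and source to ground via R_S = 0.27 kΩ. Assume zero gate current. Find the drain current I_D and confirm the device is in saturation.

V_G = V_DD·R_2/(R_1+R_2) = 19×39/219 = 3.38 V.
Assume saturation: I_D = (k_n/2)(V_GS − V_t)² with V_GS = V_G − I_D·R_S = 3.38 − 0.27·I_D.
Substituting gives 0.0474·I_D² − 1.84·I_D + 3.69 = 0, with roots I_D = 2.13 or 36.6 mA.
The root I_D = 36.6 mA gives V_GS = -6.51 V ≤ V_t, so take I_D = 2.13 mA.
Then V_GS = 2.81 V and V_DS = V_DD − I_D(R_D+R_S) = 19 − 2.13×5.87 = 6.51 V.
Saturation requires V_DS ≥ V_GS − V_t = 1.81 V; 6.51 ≥ 1.81 ✓.

I_D ≈ 2.1 mA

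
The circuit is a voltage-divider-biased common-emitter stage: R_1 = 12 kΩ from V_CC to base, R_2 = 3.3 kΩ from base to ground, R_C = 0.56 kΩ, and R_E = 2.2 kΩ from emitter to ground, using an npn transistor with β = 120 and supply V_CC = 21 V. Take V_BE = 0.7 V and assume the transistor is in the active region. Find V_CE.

Thevenize the base divider: V_Th = V_CC·R_2/(R_1+R_2) = 21×3.3/15.3 = 4.53 V, R_Th = R_1‖R_2 = 2.59 kΩ.
Base-emitter loop: V_Th = I_B·R_Th + V_BE + (β+1)I_B·R_E, so I_B = (4.53 − 0.7) / (2.59 + 121×2.2) = 0.0142 mA.
I_C = β·I_B = 120×0.0142 = 1.71 mA, and I_E = (β+1)I_B = 1.72 mA.
V_CE = V_CC − I_C·R_C − I_E·R_E = 21 − 1.71×0.56 − 1.72×2.2 = 16.3 V.
V_CE = 16.3 V > 0.2 V confirms active-region operation.

V_CE ≈ 16 V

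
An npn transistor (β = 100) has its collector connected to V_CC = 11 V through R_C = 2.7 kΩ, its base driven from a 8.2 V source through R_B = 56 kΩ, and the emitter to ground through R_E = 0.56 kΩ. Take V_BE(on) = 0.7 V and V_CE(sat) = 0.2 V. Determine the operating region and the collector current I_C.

Assume active: I_B = (8.2 − 0.7)/(56 + 101×0.56) = 0.0666 mA, I_C = β·I_B = 6.66 mA.
Then V_CE = 11 − 6.66×2.7 − 6.73×0.56 = -10.8 V < 0.2 V — the active assumption fails.
Re-solve with V_CE = 0.2 V. KCL at the emitter: V_E/R_E = (V_BB−0.7−V_E)/R_B + (V_CC−0.2−V_E)/R_C, giving V_E = 1.9 V.
I_C = (V_CC − 0.2 − V_E)/R_C = (10.8 − 1.9)/2.7 = 3.3 mA.
Check: I_B = (7.5 − 1.9)/56 = 0.1 mA, and β·I_B = 10 mA > I_C, confirming saturation.

saturation; I_C ≈ 3.3 mA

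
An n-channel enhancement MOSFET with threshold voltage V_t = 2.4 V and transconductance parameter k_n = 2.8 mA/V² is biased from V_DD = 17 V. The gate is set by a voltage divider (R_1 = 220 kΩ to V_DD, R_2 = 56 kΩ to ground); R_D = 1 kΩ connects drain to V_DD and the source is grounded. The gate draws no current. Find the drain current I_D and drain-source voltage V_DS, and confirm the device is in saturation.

V_G = V_DD·R_2/(R_1+R_2) = 17×56/276 = 3.45 V. With the source grounded, V_GS = V_G = 3.45 V.
Assume saturation: I_D = (k_n/2)(V_GS − V_t)² = (2.8/2)×(3.45 − 2.4)² = 1.4×1.05² = 1.54 mA.
V_DS = V_DD − I_D·R_D = 17 − 1.54×1 = 15.5 V.
Saturation requires V_DS ≥ V_GS − V_t = 1.05 V; 15.5 ≥ 1.05 ✓.

I_D ≈ 1.5 mA, V_DS ≈ 15 V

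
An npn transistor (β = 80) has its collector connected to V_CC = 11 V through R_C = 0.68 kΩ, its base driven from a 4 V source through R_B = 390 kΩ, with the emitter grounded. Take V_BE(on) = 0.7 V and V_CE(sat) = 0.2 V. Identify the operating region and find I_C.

active; I_C ≈ 0.68 mA

Assume active. Base-emitter loop: I_B = (V_BB − V_BE)/R_B = (4 − 0.7)/390 = 0.00846 mA.
I_C = β·I_B = 80×0.00846 = 0.677 mA.
V_CE = V_CC − I_C·R_C = 11 − 0.677×0.68 = 10.5 V > V_CE(sat), so the active-region assumption holds.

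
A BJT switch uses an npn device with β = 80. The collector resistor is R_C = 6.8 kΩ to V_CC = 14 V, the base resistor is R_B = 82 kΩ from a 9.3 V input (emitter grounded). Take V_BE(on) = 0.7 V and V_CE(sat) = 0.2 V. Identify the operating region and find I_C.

Assume active: I_B = (9.3 − 0.7)/82 = 0.105 mA, giving I_C = β·I_B = 8.39 mA.
But then V_CE = 14 − 8.39×6.8 = -43.1 V < V_CE(sat) = 0.2 V — impossible in the active region.
So the transistor is saturated. With V_CE = 0.2 V, I_C = (V_CC − 0.2)/R_C = 13.8/6.8 = 2.03 mA.
Check: β·I_B = 8.39 mA > I_C = 2.03 mA, confirming saturation.

saturation; I_C ≈ 2 mA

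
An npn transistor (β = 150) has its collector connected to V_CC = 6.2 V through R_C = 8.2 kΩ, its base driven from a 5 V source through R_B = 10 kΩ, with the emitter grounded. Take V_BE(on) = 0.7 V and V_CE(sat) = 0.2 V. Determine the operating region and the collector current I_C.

Assume active: I_B = (5 − 0.7)/10 = 0.43 mA, giving I_C = β·I_B = 64.5 mA.
But then V_CE = 6.2 − 64.5×8.2 = -523 V < V_CE(sat) = 0.2 V — impossible in the active region.
So the transistor is saturated. With V_CE = 0.2 V, I_C = (V_CC − 0.2)/R_C = 6/8.2 = 0.732 mA.
Check: β·I_B = 64.5 mA > I_C = 0.732 mA, confirming saturation.

saturation; I_C ≈ 0.73 mA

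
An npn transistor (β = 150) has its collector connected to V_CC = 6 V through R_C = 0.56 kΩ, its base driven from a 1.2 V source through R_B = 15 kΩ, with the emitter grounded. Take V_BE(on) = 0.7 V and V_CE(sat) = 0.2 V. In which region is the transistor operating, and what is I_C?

Assume active. Base-emitter loop: I_B = (V_BB − V_BE)/R_B = (1.2 − 0.7)/15 = 0.0333 mA.
I_C = β·I_B = 150×0.0333 = 5 mA.
V_CE = V_CC − I_C·R_C = 6 − 5×0.56 = 3.2 V > V_CE(sat), so the active-region assumption holds.

active; I_C ≈ 5 mA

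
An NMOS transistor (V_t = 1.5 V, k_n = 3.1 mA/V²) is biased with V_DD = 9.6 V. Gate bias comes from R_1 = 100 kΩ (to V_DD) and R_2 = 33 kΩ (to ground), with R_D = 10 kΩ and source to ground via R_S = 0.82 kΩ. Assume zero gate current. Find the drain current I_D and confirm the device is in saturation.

I_D ≈ 0.43 mA

V_G = V_DD·R_2/(R_1+R_2) = 9.6×33/133 = 2.38 V.
Assume saturation: I_D = (k_n/2)(V_GS − V_t)² with V_GS = V_G − I_D·R_S = 2.38 − 0.82·I_D.
Substituting gives 1.04·I_D² − 3.24·I_D + 1.21 = 0, with roots I_D = 0.432 or 2.68 mA.
The root I_D = 2.68 mA gives V_GS = 0.185 V ≤ V_t, so take I_D = 0.432 mA.
Then V_GS = 2.03 V and V_DS = V_DD − I_D(R_D+R_S) = 9.6 − 0.432×10.8 = 4.93 V.
Saturation requires V_DS ≥ V_GS − V_t = 0.528 V; 4.93 ≥ 0.528 ✓.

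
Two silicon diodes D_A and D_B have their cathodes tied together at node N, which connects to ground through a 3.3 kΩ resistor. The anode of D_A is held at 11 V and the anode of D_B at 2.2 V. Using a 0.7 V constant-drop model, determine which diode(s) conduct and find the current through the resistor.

Only D_A conducts; I_R ≈ 3.1 mA

Assume both conduct. Then node N would need to be at both 11−0.7 = 10.3 V and 2.2−0.7 = 1.5 V, which is impossible.
Assume only D_A conducts: V_N = 11 − 0.7 = 10.3 V, so I_R = 10.3/3.3 = 3.12 mA.
Check D_B: its anode-to-cathode voltage is 2.2 − 10.3 = -8.1 V < 0.7 V, so it is off. The assumption is consistent.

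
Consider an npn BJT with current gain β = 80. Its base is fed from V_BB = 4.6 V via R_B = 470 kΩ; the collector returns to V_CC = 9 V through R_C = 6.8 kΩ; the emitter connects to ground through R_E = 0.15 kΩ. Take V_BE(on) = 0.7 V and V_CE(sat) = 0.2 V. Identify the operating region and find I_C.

active; I_C ≈ 0.65 mA

Assume active. Base-emitter loop: I_B = (V_BB − V_BE)/(R_B + (β+1)R_E) = (4.6 − 0.7)/(470 + 81×0.15) = 0.00809 mA.
I_C = β·I_B = 80×0.00809 = 0.647 mA.
V_CE = V_CC − I_C·R_C − I_E·R_E = 9 − 0.647×6.8 − 0.655×0.15 = 4.5 V > V_CE(sat), so the active-region assumption holds.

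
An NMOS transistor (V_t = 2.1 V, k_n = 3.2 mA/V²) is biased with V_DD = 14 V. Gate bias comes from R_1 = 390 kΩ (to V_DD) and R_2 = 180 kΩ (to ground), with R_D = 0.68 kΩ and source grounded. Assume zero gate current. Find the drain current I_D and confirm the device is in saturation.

V_G = V_DD·R_2/(R_1+R_2) = 14×180/570 = 4.42 V. With the source grounded, V_GS = V_G = 4.42 V.
Assume saturation: I_D = (k_n/2)(V_GS − V_t)² = (3.2/2)×(4.42 − 2.1)² = 1.6×2.32² = 8.62 mA.
V_DS = V_DD − I_D·R_D = 14 − 8.62×0.68 = 8.14 V.
Saturation requires V_DS ≥ V_GS − V_t = 2.32 V; 8.14 ≥ 2.32 ✓.

I_D ≈ 8.6 mA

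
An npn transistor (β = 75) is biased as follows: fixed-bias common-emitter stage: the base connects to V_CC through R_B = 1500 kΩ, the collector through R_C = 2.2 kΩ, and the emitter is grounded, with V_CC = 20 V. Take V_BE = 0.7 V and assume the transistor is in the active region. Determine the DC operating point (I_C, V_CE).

I_C ≈ 0.96 mA, V_CE ≈ 18 V

Base loop: V_CC = I_B·R_B + V_BE, so I_B = (20 − 0.7)/1500 kΩ = 0.0129 mA.
In the active region I_C = β·I_B = 75 × 0.0129 = 0.965 mA.
Collector loop: V_CE = V_CC − I_C·R_C = 20 − 0.965×2.2 = 17.9 V.
Since V_CE = 17.9 V > V_CE(sat) ≈ 0.2 V, the transistor is in the active region as assumed.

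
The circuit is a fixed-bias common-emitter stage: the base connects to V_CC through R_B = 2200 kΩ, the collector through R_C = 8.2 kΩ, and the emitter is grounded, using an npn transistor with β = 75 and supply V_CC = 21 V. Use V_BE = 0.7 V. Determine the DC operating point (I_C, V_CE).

Base loop: V_CC = I_B·R_B + V_BE, so I_B = (21 − 0.7)/2200 kΩ = 0.00923 mA.
In the active region I_C = β·I_B = 75 × 0.00923 = 0.692 mA.
Collector loop: V_CE = V_CC − I_C·R_C = 21 − 0.692×8.2 = 15.3 V.
Since V_CE = 15.3 V > V_CE(sat) ≈ 0.2 V, the transistor is in the active region as assumed.

I_C ≈ 0.69 mA, V_CE ≈ 15 V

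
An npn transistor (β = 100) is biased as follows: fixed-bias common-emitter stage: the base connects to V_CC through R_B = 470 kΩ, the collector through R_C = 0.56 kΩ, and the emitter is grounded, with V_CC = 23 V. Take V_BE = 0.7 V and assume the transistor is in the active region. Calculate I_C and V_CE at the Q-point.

I_C ≈ 4.7 mA, V_CE ≈ 20 V

Base loop: V_CC = I_B·R_B + V_BE, so I_B = (23 − 0.7)/470 kΩ = 0.0474 mA.
In the active region I_C = β·I_B = 100 × 0.0474 = 4.74 mA.
Collector loop: V_CE = V_CC − I_C·R_C = 23 − 4.74×0.56 = 20.3 V.
Since V_CE = 20.3 V > V_CE(sat) ≈ 0.2 V, the transistor is in the active region as assumed.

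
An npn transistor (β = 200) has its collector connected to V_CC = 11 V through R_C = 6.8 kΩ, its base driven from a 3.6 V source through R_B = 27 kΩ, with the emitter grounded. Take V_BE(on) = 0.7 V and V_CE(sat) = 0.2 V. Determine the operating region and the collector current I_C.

saturation; I_C ≈ 1.6 mA

Assume active: I_B = (3.6 − 0.7)/27 = 0.107 mA, giving I_C = β·I_B = 21.5 mA.
But then V_CE = 11 − 21.5×6.8 = -135 V < V_CE(sat) = 0.2 V — impossible in the active region.
So the transistor is saturated. With V_CE = 0.2 V, I_C = (V_CC − 0.2)/R_C = 10.8/6.8 = 1.59 mA.
Check: β·I_B = 21.5 mA > I_C = 1.59 mA, confirming saturation.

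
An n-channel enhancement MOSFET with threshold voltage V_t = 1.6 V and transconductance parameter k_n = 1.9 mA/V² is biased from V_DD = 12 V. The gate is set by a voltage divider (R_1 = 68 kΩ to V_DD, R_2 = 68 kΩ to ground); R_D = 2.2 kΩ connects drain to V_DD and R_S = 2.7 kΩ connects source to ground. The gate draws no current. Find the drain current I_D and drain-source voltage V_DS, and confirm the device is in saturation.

V_G = V_DD·R_2/(R_1+R_2) = 12×68/136 = 6 V.
Assume saturation: I_D = (k_n/2)(V_GS − V_t)² with V_GS = V_G − I_D·R_S = 6 − 2.7·I_D.
Substituting gives 6.93·I_D² − 23.6·I_D + 18.4 = 0, with roots I_D = 1.21 or 2.19 mA.
The root I_D = 2.19 mA gives V_GS = 0.0809 V ≤ V_t, so take I_D = 1.21 mA.
Then V_GS = 2.73 V and V_DS = V_DD − I_D(R_D+R_S) = 12 − 1.21×4.9 = 6.06 V.
Saturation requires V_DS ≥ V_GS − V_t = 1.13 V; 6.06 ≥ 1.13 ✓.

I_D ≈ 1.2 mA, V_DS ≈ 6.1 V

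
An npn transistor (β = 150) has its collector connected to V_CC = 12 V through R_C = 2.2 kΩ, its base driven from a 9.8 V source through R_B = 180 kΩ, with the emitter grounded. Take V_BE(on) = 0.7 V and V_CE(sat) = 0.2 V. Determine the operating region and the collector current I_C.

saturation; I_C ≈ 5.4 mA

Assume active: I_B = (9.8 − 0.7)/180 = 0.0506 mA, giving I_C = β·I_B = 7.58 mA.
But then V_CE = 12 − 7.58×2.2 = -4.68 V < V_CE(sat) = 0.2 V — impossible in the active region.
So the transistor is saturated. With V_CE = 0.2 V, I_C = (V_CC − 0.2)/R_C = 11.8/2.2 = 5.36 mA.
Check: β·I_B = 7.58 mA > I_C = 5.36 mA, confirming saturation.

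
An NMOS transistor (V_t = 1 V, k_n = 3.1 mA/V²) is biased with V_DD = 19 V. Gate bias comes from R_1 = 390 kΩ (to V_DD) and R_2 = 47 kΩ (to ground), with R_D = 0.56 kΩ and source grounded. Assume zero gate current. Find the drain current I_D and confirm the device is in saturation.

V_G = V_DD·R_2/(R_1+R_2) = 19×47/437 = 2.04 V. With the source grounded, V_GS = V_G = 2.04 V.
Assume saturation: I_D = (k_n/2)(V_GS − V_t)² = (3.1/2)×(2.04 − 1)² = 1.55×1.04² = 1.69 mA.
V_DS = V_DD − I_D·R_D = 19 − 1.69×0.56 = 18.1 V.
Saturation requires V_DS ≥ V_GS − V_t = 1.04 V; 18.1 ≥ 1.04 ✓.

I_D ≈ 1.7 mA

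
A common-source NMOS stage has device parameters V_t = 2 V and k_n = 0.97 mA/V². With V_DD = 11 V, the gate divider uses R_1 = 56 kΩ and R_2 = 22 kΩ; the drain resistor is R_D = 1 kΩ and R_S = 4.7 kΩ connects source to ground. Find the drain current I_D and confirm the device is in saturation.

I_D ≈ 0.13 mA

V_G = V_DD·R_2/(R_1+R_2) = 11×22/78 = 3.1 V.
Assume saturation: I_D = (k_n/2)(V_GS − V_t)² with V_GS = V_G − I_D·R_S = 3.1 − 4.7·I_D.
Substituting gives 10.7·I_D² − 6.03·I_D + 0.59 = 0, with roots I_D = 0.126 or 0.436 mA.
The root I_D = 0.436 mA gives V_GS = 1.05 V ≤ V_t, so take I_D = 0.126 mA.
Then V_GS = 2.51 V and V_DS = V_DD − I_D(R_D+R_S) = 11 − 0.126×5.7 = 10.3 V.
Saturation requires V_DS ≥ V_GS − V_t = 0.51 V; 10.3 ≥ 0.51 ✓.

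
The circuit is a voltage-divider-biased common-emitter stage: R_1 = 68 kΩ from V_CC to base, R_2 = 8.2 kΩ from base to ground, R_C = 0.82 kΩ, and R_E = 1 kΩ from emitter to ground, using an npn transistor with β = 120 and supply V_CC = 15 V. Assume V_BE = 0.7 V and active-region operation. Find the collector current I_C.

Thevenize the base divider: V_Th = V_CC·R_2/(R_1+R_2) = 15×8.2/76.2 = 1.61 V, R_Th = R_1‖R_2 = 7.32 kΩ.
Base-emitter loop: V_Th = I_B·R_Th + V_BE + (β+1)I_B·R_E, so I_B = (1.61 − 0.7) / (7.32 + 121×1) = 0.00712 mA.
I_C = β·I_B = 120×0.00712 = 0.855 mA, and I_E = (β+1)I_B = 0.862 mA.
V_CE = V_CC − I_C·R_C − I_E·R_E = 15 − 0.855×0.82 − 0.862×1 = 13.4 V.
V_CE = 13.4 V > 0.2 V confirms active-region operation.

I_C ≈ 0.85 mA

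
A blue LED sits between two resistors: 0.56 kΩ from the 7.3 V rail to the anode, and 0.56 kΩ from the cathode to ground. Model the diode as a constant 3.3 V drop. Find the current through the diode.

The two resistors are in series with the diode, so KVL gives 7.3 = I·0.56 + 3.3 + I·0.56.
I = (7.3 − 3.3) / (0.56 + 0.56) kΩ = 4 / 1.12 = 3.57 mA.

I ≈ 3.6 mA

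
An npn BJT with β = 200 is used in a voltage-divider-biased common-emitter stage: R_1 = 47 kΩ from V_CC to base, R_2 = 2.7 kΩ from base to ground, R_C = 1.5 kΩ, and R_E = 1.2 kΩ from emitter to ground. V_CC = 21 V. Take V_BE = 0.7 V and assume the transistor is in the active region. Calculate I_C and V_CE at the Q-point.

Thevenize the base divider: V_Th = V_CC·R_2/(R_1+R_2) = 21×2.7/49.7 = 1.14 V, R_Th = R_1‖R_2 = 2.55 kΩ.
Base-emitter loop: V_Th = I_B·R_Th + V_BE + (β+1)I_B·R_E, so I_B = (1.14 − 0.7) / (2.55 + 201×1.2) = 0.00181 mA.
I_C = β·I_B = 200×0.00181 = 0.362 mA, and I_E = (β+1)I_B = 0.364 mA.
V_CE = V_CC − I_C·R_C − I_E·R_E = 21 − 0.362×1.5 − 0.364×1.2 = 20 V.
V_CE = 20 V > 0.2 V confirms active-region operation.

I_C ≈ 0.36 mA, V_CE ≈ 20 V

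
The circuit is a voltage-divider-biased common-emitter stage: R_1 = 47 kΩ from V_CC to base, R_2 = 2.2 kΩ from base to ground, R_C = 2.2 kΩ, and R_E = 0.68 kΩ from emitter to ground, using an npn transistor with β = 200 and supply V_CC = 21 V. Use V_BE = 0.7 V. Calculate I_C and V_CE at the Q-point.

I_C ≈ 0.34 mA, V_CE ≈ 20 V

Thevenize the base divider: V_Th = V_CC·R_2/(R_1+R_2) = 21×2.2/49.2 = 0.939 V, R_Th = R_1‖R_2 = 2.1 kΩ.
Base-emitter loop: V_Th = I_B·R_Th + V_BE + (β+1)I_B·R_E, so I_B = (0.939 − 0.7) / (2.1 + 201×0.68) = 0.00172 mA.
I_C = β·I_B = 200×0.00172 = 0.344 mA, and I_E = (β+1)I_B = 0.346 mA.
V_CE = V_CC − I_C·R_C − I_E·R_E = 21 − 0.344×2.2 − 0.346×0.68 = 20 V.
V_CE = 20 V > 0.2 V confirms active-region operation.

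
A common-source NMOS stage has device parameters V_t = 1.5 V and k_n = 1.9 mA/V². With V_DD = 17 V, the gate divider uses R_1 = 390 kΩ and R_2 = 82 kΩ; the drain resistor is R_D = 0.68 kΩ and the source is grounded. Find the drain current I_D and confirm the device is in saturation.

V_G = V_DD·R_2/(R_1+R_2) = 17×82/472 = 2.95 V. With the source grounded, V_GS = V_G = 2.95 V.
Assume saturation: I_D = (k_n/2)(V_GS − V_t)² = (1.9/2)×(2.95 − 1.5)² = 0.95×1.45² = 2.01 mA.
V_DS = V_DD − I_D·R_D = 17 − 2.01×0.68 = 15.6 V.
Saturation requires V_DS ≥ V_GS − V_t = 1.45 V; 15.6 ≥ 1.45 ✓.

I_D ≈ 2 mA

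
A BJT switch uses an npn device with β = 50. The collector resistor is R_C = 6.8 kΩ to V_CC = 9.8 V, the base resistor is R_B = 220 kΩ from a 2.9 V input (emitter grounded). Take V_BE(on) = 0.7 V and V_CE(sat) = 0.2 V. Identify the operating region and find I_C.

Assume active. Base-emitter loop: I_B = (V_BB − V_BE)/R_B = (2.9 − 0.7)/220 = 0.01 mA.
I_C = β·I_B = 50×0.01 = 0.5 mA.
V_CE = V_CC − I_C·R_C = 9.8 − 0.5×6.8 = 6.4 V > V_CE(sat), so the active-region assumption holds.

active; I_C ≈ 0.5 mA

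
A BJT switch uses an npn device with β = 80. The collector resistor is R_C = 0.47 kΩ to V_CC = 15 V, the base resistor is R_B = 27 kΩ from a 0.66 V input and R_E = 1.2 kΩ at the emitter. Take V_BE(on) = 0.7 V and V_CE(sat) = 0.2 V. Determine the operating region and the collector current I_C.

V_BB = 0.66 V ≤ V_BE(on) = 0.7 V, so the base-emitter junction is not forward biased.
The transistor is in cutoff: I_B = I_C = 0.

cutoff; I_C ≈ 0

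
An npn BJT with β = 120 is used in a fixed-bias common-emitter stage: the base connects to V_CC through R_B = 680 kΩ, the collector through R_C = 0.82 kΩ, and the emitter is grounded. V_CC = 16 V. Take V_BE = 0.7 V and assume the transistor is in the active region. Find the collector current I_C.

I_C ≈ 2.7 mA

Base loop: V_CC = I_B·R_B + V_BE, so I_B = (16 − 0.7)/680 kΩ = 0.0225 mA.
In the active region I_C = β·I_B = 120 × 0.0225 = 2.7 mA.
Collector loop: V_CE = V_CC − I_C·R_C = 16 − 2.7×0.82 = 13.8 V.
Since V_CE = 13.8 V > V_CE(sat) ≈ 0.2 V, the transistor is in the active region as assumed.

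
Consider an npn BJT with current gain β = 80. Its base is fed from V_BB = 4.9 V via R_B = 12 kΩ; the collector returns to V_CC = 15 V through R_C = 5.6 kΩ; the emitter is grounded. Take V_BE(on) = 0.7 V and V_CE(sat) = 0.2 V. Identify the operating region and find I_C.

Assume active: I_B = (4.9 − 0.7)/12 = 0.35 mA, giving I_C = β·I_B = 28 mA.
But then V_CE = 15 − 28×5.6 = -142 V < V_CE(sat) = 0.2 V — impossible in the active region.
So the transistor is saturated. With V_CE = 0.2 V, I_C = (V_CC − 0.2)/R_C = 14.8/5.6 = 2.64 mA.
Check: β·I_B = 28 mA > I_C = 2.64 mA, confirming saturation.

saturation; I_C ≈ 2.6 mA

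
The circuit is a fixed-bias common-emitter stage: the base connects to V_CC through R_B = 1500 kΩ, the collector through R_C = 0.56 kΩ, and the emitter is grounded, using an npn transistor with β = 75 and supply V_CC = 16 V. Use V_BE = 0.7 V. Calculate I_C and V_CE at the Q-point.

Base loop: V_CC = I_B·R_B + V_BE, so I_B = (16 − 0.7)/1500 kΩ = 0.0102 mA.
In the active region I_C = β·I_B = 75 × 0.0102 = 0.765 mA.
Collector loop: V_CE = V_CC − I_C·R_C = 16 − 0.765×0.56 = 15.6 V.
Since V_CE = 15.6 V > V_CE(sat) ≈ 0.2 V, the transistor is in the active region as assumed.

I_C ≈ 0.77 mA, V_CE ≈ 16 V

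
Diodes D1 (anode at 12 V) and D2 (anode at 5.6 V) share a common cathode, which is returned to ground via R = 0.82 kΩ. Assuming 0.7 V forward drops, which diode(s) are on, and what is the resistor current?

Assume both conduct. Then node N would need to be at both 12−0.7 = 11.3 V and 5.6−0.7 = 4.9 V, which is impossible.
Assume only D1 conducts: V_N = 12 − 0.7 = 11.3 V, so I_R = 11.3/0.82 = 13.8 mA.
Check D2: its anode-to-cathode voltage is 5.6 − 11.3 = -5.7 V < 0.7 V, so it is off. The assumption is consistent.

Only D1 conducts; I_R ≈ 14 mA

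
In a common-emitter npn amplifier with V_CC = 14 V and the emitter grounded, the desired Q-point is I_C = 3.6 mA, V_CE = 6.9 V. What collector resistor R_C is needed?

R_C ≈ 2 kΩ

Collector loop: V_CC = I_C·R_C + V_CE.
R_C = (V_CC − V_CE)/I_C = (14 − 6.9)/3.6 = 1.97 kΩ.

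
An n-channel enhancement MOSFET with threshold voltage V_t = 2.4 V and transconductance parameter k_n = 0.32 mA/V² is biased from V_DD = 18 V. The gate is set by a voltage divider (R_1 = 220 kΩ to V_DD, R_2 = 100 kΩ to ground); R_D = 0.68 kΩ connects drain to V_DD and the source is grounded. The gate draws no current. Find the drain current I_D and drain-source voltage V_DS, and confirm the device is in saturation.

I_D ≈ 1.7 mA, V_DS ≈ 17 V

V_G = V_DD·R_2/(R_1+R_2) = 18×100/320 = 5.62 V. With the source grounded, V_GS = V_G = 5.62 V.
Assume saturation: I_D = (k_n/2)(V_GS − V_t)² = (0.32/2)×(5.62 − 2.4)² = 0.16×3.23² = 1.66 mA.
V_DS = V_DD − I_D·R_D = 18 − 1.66×0.68 = 16.9 V.
Saturation requires V_DS ≥ V_GS − V_t = 3.23 V; 16.9 ≥ 3.23 ✓.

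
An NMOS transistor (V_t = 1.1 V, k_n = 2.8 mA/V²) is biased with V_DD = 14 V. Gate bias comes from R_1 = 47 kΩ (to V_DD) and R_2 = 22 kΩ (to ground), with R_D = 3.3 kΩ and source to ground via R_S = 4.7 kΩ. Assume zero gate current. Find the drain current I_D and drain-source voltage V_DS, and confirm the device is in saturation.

V_G = V_DD·R_2/(R_1+R_2) = 14×22/69 = 4.46 V.
Assume saturation: I_D = (k_n/2)(V_GS − V_t)² with V_GS = V_G − I_D·R_S = 4.46 − 4.7·I_D.
Substituting gives 30.9·I_D² − 45.3·I_D + 15.8 = 0, with roots I_D = 0.579 or 0.885 mA.
The root I_D = 0.885 mA gives V_GS = 0.305 V ≤ V_t, so take I_D = 0.579 mA.
Then V_GS = 1.74 V and V_DS = V_DD − I_D(R_D+R_S) = 14 − 0.579×8 = 9.37 V.
Saturation requires V_DS ≥ V_GS − V_t = 0.643 V; 9.37 ≥ 0.643 ✓.

I_D ≈ 0.58 mA, V_DS ≈ 9.4 V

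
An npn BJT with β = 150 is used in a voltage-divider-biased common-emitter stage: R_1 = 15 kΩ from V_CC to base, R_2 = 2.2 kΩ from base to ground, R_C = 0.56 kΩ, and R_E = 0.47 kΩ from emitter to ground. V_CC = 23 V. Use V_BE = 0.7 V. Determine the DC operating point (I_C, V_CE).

Thevenize the base divider: V_Th = V_CC·R_2/(R_1+R_2) = 23×2.2/17.2 = 2.94 V, R_Th = R_1‖R_2 = 1.92 kΩ.
Base-emitter loop: V_Th = I_B·R_Th + V_BE + (β+1)I_B·R_E, so I_B = (2.94 − 0.7) / (1.92 + 151×0.47) = 0.0308 mA.
I_C = β·I_B = 150×0.0308 = 4.61 mA, and I_E = (β+1)I_B = 4.64 mA.
V_CE = V_CC − I_C·R_C − I_E·R_E = 23 − 4.61×0.56 − 4.64×0.47 = 18.2 V.
V_CE = 18.2 V > 0.2 V confirms active-region operation.

I_C ≈ 4.6 mA, V_CE ≈ 18 V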